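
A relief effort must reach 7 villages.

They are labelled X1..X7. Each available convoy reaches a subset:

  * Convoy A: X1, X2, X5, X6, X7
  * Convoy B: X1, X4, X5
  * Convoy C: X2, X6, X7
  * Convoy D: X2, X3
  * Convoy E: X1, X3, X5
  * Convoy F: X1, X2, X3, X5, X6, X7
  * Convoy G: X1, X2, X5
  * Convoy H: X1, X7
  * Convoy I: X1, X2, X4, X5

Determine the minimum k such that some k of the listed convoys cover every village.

Take {F, I}. Their union is {X1, X2, X3, X4, X5, X6, X7}, which is all 7 villages.
No single convoy has all 7 villages (the largest, F, has 6), so 2 is optimal.

2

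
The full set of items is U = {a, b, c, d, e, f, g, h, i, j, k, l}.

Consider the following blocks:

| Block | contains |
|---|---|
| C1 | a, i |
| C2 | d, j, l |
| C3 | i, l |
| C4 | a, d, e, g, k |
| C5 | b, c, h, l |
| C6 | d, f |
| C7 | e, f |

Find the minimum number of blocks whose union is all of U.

5

C2 and C3 and C4 and C5 and C6 together: C2 ∪ C3 ∪ C4 ∪ C5 ∪ C6 = {a, b, c, d, e, f, g, h, i, j, k, l} — every item is covered.
No 4 of the 7 blocks cover everything (all 35 combinations miss at least one item), so 5 is optimal.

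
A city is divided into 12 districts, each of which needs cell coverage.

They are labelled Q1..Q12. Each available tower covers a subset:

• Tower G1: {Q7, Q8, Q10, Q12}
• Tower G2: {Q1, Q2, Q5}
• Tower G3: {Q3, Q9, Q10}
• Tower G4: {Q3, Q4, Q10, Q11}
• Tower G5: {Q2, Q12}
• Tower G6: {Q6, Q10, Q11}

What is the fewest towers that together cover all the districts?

Take {G1, G2, G3, G4, G6}. Their union is {Q1, Q2, Q3, Q4, Q5, Q6, Q7, Q8, Q9, Q10, Q11, Q12}, which is all 12 districts.
No 4 of the 6 towers cover everything (all 15 combinations miss at least one district), so 5 is optimal.

5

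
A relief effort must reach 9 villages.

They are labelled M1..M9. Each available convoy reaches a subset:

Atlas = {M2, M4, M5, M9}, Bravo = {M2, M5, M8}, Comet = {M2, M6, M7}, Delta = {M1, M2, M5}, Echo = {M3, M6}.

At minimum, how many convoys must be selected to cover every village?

Atlas and Bravo and Comet and Delta and Echo together: Atlas ∪ Bravo ∪ Comet ∪ Delta ∪ Echo = {M1, M2, M3, M4, M5, M6, M7, M8, M9} — every village is covered.
No 4 of the 5 convoys cover everything (all 5 combinations miss at least one village), so 5 is optimal.

5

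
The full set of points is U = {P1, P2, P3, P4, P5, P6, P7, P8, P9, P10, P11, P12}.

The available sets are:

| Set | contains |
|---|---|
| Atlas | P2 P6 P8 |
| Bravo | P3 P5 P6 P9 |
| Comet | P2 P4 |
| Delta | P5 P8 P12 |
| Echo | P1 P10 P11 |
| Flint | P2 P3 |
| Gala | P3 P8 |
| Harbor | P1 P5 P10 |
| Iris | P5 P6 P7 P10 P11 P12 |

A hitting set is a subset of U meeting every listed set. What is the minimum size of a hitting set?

4

The 4 points {P2, P3, P10, P12} hit every set.
No choice of 3 points meets every set, so 4 is the minimum.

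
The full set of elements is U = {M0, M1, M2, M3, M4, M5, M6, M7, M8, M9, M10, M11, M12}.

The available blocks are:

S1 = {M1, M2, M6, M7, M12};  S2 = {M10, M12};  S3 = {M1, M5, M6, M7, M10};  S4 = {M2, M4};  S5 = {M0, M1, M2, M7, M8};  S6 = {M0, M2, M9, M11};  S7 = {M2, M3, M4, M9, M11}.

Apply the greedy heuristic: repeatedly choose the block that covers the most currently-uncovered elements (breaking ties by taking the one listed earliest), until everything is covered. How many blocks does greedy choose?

4

Greedy: pick S1 (covers 5 new) → pick S7 (covers 4 new) → pick S3 (covers 2 new) → pick S5 (covers 2 new). Total picks: 4.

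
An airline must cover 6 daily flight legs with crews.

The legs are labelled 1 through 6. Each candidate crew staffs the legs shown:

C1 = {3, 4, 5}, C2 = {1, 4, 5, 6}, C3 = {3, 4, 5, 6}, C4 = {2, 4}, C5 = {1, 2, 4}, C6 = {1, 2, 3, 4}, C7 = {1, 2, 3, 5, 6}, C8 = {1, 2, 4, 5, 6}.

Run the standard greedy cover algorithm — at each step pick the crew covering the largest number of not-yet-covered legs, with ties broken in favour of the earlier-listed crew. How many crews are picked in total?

Greedy: pick C7 (covers 5 new) → pick C1 (covers 1 new). Total picks: 2.

2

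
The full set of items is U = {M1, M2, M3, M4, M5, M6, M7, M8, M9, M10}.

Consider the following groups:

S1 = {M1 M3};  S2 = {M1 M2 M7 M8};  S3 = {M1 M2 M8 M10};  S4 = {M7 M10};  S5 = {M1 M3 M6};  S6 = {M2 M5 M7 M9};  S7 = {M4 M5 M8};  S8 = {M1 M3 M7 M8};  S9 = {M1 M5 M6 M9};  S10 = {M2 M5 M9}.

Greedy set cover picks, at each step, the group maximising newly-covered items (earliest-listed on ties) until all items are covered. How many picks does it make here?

5

Greedy: pick S2 (covers 4 new) → pick S9 (covers 3 new) → pick S1 (covers 1 new) → pick S3 (covers 1 new) → pick S7 (covers 1 new). Total picks: 5.
(The true minimum cover uses only 4 groups, so greedy is not optimal here.)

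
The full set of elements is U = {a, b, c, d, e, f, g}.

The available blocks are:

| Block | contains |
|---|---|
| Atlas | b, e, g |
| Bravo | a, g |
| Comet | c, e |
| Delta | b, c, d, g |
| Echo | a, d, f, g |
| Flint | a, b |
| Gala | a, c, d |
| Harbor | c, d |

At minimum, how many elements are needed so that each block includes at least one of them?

3

The 3 elements {a, c, g} hit every block.
No choice of 2 elements meets every block, so 3 is the minimum.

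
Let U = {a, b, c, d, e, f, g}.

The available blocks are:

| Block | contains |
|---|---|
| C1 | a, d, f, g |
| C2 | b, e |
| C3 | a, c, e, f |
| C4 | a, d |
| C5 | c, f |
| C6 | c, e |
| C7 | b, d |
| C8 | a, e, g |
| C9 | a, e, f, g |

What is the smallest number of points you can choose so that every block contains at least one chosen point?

3

The 3 points {c, d, e} hit every block.
The blocks C5, C7, C8 are pairwise disjoint, so any hitting set needs a separate point for each — at least 3. Hence 3 is optimal.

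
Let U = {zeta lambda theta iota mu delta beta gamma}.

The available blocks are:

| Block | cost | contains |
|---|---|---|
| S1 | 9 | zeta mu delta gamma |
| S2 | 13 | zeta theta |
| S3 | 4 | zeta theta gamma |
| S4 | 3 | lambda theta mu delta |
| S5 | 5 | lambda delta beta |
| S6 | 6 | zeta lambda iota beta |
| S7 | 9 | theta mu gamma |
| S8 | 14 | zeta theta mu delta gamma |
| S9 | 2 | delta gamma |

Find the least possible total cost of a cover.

11

S4, S6, S9 together cover every item (S4 ∪ S6 ∪ S9 = {zeta, lambda, theta, iota, mu, delta, beta, gamma}); total cost 3 + 6 + 2 = 11.
The greedy pick S4, S3, S6 costs 13; no covering selection beats 11.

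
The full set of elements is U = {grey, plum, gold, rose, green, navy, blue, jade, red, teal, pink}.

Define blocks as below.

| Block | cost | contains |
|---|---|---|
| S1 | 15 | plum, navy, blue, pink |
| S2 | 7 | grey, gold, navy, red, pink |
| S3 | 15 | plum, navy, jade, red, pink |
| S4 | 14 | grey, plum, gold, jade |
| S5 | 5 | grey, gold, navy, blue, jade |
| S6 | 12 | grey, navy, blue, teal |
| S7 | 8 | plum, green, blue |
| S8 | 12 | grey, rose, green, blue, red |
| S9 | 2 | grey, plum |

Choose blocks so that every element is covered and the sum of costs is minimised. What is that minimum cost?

38

S2, S5, S6, S8, S9 together cover every element (S2 ∪ S5 ∪ S6 ∪ S8 ∪ S9 = {grey, plum, gold, rose, green, navy, blue, jade, red, teal, pink}); total cost 7 + 5 + 12 + 12 + 2 = 38.
No covering selection has total cost below 38.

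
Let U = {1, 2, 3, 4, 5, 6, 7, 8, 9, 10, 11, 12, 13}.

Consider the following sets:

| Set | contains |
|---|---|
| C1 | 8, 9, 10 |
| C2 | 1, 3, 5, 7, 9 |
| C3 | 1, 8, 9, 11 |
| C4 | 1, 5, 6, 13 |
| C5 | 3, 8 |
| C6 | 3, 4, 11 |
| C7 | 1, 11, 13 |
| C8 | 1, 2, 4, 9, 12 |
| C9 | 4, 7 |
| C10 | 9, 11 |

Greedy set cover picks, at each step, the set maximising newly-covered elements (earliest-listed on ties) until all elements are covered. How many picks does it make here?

Greedy: pick C2 (covers 5 new) → pick C8 (covers 3 new) → pick C1 (covers 2 new) → pick C4 (covers 2 new) → pick C3 (covers 1 new). Total picks: 5.

5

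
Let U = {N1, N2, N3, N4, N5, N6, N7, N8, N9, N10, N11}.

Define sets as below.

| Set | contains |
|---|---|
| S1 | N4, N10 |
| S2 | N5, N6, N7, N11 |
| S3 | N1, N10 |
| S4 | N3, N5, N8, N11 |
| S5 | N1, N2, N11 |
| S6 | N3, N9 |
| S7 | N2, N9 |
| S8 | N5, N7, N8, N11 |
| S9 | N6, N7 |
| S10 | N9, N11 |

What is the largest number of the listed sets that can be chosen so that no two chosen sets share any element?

4

S1, S4, S7, S9 are pairwise disjoint (S1={N4,N10}; S4={N3,N5,N8,N11}; S7={N2,N9}; S9={N6,N7}).
Every remaining set overlaps one of these, and no 5 of the listed sets are pairwise disjoint, so 4 is the maximum.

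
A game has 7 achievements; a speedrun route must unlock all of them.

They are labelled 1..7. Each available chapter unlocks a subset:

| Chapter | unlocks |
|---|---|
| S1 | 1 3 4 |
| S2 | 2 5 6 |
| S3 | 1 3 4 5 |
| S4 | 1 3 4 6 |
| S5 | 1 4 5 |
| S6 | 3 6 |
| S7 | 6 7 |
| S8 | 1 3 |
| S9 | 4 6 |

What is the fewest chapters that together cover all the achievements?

S1 and S2 and S7 together: S1 ∪ S2 ∪ S7 = {1, 2, 3, 4, 5, 6, 7} — every achievement is covered.
Only S2 contains 2, so S2 is forced; the remaining 4 achievements need at least 2 more chapters (each remaining chapter adds at most 3) — so at least 3 chapters are needed, and 3 is optimal.

3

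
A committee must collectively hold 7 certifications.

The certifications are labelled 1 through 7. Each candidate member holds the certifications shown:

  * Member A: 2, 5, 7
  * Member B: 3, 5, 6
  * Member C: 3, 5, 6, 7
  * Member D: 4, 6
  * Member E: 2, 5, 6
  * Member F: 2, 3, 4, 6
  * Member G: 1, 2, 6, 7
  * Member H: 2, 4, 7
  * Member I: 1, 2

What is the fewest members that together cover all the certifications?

C and G and H together: C ∪ G ∪ H = {1, 2, 3, 4, 5, 6, 7} — every certification is covered.
No 2 of the 9 members cover everything (all 36 combinations miss at least one certification), so 3 is optimal.

3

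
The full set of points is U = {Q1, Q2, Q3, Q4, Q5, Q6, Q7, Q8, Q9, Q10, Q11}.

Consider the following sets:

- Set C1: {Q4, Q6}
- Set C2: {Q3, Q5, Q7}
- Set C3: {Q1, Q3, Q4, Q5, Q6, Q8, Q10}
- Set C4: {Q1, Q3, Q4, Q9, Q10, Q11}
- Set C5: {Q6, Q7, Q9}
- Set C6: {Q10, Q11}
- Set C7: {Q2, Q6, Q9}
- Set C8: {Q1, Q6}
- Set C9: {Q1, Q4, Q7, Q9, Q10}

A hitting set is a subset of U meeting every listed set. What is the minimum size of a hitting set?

H = {Q6, Q7, Q10} meets every set (each contains at least one member of H), and |H| = 3.
The sets C1, C2, C6 are pairwise disjoint, so any hitting set needs a separate point for each — at least 3. Hence 3 is optimal.

3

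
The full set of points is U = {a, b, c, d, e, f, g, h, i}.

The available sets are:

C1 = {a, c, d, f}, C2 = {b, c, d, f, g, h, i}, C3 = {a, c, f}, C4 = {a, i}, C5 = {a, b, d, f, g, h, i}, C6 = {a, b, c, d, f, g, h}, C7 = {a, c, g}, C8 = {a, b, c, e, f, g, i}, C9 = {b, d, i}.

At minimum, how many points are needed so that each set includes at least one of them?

The 2 points {a, b} hit every set.
The sets C7, C9 are pairwise disjoint, so any hitting set needs a separate point for each — at least 2. Hence 2 is optimal.

2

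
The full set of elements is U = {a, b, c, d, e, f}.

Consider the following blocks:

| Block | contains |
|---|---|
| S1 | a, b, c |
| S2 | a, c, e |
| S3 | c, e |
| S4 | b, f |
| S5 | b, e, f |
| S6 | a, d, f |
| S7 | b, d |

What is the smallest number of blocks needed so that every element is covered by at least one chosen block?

3

S2 and S6 and S7 together: S2 ∪ S6 ∪ S7 = {a, b, c, d, e, f} — every element is covered.
No 2 of the 7 blocks cover everything (all 21 combinations miss at least one element), so 3 is optimal.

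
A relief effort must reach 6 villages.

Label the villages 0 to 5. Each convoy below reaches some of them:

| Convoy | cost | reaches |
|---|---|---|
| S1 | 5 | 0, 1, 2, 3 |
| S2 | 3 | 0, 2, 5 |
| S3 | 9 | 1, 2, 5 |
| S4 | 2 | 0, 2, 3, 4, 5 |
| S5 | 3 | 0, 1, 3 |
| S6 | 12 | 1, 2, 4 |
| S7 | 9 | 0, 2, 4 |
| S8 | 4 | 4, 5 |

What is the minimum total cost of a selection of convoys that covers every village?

S4, S5 together cover every village (S4 ∪ S5 = {0, 1, 2, 3, 4, 5}); total cost 2 + 3 = 5.
No covering selection has total cost below 5.

5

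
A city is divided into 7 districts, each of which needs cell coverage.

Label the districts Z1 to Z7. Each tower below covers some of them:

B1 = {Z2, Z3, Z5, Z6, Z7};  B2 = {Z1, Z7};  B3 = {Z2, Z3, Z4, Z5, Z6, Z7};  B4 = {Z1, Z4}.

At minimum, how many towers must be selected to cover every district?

B2 and B3 together: B2 ∪ B3 = {Z1, Z2, Z3, Z4, Z5, Z6, Z7} — every district is covered.
No single tower has all 7 districts (the largest, B3, has 6), so 2 is optimal.

2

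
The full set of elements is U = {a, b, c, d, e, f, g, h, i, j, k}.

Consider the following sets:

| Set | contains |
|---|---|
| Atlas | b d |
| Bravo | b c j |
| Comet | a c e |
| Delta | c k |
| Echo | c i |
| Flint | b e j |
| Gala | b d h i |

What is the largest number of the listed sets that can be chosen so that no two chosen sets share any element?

2

Echo, Flint are pairwise disjoint (Echo={c,i}; Flint={b,e,j}).
Every remaining set overlaps one of these, and no 3 of the listed sets are pairwise disjoint, so 2 is the maximum.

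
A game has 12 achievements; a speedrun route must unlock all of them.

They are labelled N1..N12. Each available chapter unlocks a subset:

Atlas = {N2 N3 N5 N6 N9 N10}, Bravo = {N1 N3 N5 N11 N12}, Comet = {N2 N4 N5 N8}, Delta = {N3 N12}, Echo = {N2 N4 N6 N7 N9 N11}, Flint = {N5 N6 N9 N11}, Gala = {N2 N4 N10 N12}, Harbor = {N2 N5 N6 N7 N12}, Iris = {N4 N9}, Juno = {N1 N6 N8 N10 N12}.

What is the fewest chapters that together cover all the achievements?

Atlas and Echo and Juno together: Atlas ∪ Echo ∪ Juno = {N1, N2, N3, N4, N5, N6, N7, N8, N9, N10, N11, N12} — every achievement is covered.
No 2 of the 10 chapters cover everything (all 45 combinations miss at least one achievement), so 3 is optimal.

3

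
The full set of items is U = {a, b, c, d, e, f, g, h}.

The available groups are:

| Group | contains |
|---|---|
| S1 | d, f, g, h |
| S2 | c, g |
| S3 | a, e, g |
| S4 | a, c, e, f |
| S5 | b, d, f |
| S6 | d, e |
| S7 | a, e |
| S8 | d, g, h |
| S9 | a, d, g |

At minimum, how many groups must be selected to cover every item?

S1, S4, and S5 cover everything between them: the union {a, b, c, d, e, f, g, h} is all of U.
Only S5 contains b, so S5 is forced; the remaining 5 items need at least 2 more groups (each remaining group adds at most 3) — so at least 3 groups are needed, and 3 is optimal.

3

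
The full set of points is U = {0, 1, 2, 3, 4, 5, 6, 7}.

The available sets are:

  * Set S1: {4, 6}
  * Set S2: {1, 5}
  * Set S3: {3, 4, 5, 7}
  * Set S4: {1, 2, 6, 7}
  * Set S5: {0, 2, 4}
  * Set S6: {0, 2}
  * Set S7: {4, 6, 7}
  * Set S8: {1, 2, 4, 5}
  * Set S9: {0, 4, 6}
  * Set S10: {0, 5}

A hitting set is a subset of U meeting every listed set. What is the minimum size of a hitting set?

3

The 3 points {0, 5, 6} hit every set.
The sets S1, S2, S6 are pairwise disjoint, so any hitting set needs a separate point for each — at least 3. Hence 3 is optimal.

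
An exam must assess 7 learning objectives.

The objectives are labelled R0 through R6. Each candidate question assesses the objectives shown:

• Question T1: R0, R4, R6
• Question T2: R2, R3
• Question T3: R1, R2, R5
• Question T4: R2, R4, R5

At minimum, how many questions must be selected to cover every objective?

3

Take {T1, T2, T3}. Their union is {R0, R1, R2, R3, R4, R5, R6}, which is all 7 objectives.
Each question has at most 3 objectives, and 2·3 = 6 < 7 — so at least 3 questions are needed, and 3 is optimal.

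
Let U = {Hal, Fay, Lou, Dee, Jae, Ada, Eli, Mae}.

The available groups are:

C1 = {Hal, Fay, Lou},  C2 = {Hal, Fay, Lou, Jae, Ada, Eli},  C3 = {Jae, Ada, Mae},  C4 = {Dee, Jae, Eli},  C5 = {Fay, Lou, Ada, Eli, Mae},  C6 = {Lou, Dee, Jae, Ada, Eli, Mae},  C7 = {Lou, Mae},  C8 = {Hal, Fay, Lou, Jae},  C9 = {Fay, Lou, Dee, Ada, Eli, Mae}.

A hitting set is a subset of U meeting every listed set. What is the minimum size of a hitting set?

2

H = {Lou, Jae} meets every group (each contains at least one member of H), and |H| = 2.
The groups C1, C4 are pairwise disjoint, so any hitting set needs a separate point for each — at least 2. Hence 2 is optimal.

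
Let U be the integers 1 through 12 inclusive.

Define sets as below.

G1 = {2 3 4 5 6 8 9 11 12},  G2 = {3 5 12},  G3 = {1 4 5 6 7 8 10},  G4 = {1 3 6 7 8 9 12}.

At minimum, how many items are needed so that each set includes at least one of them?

H = {1, 5} meets every set (each contains at least one member of H), and |H| = 2.
No single item lies in every set, so at least 2 are needed and 2 is optimal.

2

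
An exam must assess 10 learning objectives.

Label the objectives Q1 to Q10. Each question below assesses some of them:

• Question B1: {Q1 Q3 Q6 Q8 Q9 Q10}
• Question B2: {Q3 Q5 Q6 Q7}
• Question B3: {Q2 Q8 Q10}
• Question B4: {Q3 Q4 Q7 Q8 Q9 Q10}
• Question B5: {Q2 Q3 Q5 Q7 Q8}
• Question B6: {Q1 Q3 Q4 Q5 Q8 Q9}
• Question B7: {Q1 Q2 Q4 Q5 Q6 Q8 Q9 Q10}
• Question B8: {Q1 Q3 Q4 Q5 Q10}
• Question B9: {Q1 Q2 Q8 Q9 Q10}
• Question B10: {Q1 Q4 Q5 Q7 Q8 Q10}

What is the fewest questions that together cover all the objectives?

2

B2 and B7 together: B2 ∪ B7 = {Q1, Q2, Q3, Q4, Q5, Q6, Q7, Q8, Q9, Q10} — every objective is covered.
No single question has all 10 objectives (the largest, B7, has 8), so 2 is optimal.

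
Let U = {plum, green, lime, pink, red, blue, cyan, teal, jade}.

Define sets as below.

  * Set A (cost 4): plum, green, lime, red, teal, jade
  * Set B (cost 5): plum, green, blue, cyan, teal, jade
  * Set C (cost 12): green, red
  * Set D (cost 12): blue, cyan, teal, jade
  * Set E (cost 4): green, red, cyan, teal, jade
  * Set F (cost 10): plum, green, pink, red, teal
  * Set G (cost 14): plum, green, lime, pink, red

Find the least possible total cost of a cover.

19

B, G together cover every element (B ∪ G = {plum, green, lime, pink, red, blue, cyan, teal, jade}); total cost 5 + 14 = 19.
No covering selection has total cost below 19.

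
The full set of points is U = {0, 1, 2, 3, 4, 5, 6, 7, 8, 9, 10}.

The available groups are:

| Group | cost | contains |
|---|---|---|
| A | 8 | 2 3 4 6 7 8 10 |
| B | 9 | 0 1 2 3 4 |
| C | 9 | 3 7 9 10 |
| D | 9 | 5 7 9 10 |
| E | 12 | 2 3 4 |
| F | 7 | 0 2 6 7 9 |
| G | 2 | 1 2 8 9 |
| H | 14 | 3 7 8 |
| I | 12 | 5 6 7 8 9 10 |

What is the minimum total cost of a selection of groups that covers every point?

B, I together cover every point (B ∪ I = {0, 1, 2, 3, 4, 5, 6, 7, 8, 9, 10}); total cost 9 + 12 = 21.
The greedy pick G, A, F, D costs 26; no covering selection beats 21.

21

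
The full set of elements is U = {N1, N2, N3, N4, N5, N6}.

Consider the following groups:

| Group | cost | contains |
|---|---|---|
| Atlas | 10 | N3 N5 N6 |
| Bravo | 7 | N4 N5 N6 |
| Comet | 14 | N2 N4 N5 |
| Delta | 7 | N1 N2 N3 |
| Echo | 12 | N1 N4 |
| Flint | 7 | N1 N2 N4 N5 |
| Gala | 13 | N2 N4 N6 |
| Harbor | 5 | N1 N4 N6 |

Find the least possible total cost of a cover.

14

Bravo, Delta together cover every element (Bravo ∪ Delta = {N1, N2, N3, N4, N5, N6}); total cost 7 + 7 = 14.
The greedy pick Harbor, Delta, Bravo costs 19; no covering selection beats 14.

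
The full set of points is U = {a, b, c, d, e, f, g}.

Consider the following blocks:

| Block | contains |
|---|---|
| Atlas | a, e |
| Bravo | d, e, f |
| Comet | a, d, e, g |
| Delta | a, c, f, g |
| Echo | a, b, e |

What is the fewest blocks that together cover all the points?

Take {Bravo, Delta, Echo}. Their union is {a, b, c, d, e, f, g}, which is all 7 points.
Only Echo contains b, so Echo is forced; the remaining 4 points need at least 2 more blocks (each remaining block adds at most 3) — so at least 3 blocks are needed, and 3 is optimal.

3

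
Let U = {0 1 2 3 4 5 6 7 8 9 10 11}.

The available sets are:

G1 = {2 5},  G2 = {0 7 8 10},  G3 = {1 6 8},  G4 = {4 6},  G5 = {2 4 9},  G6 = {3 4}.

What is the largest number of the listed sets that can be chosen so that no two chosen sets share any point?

3

G1, G3, G6 are pairwise disjoint (G1={2,5}; G3={1,6,8}; G6={3,4}).
Every remaining set overlaps one of these, and no 4 of the listed sets are pairwise disjoint, so 3 is the maximum.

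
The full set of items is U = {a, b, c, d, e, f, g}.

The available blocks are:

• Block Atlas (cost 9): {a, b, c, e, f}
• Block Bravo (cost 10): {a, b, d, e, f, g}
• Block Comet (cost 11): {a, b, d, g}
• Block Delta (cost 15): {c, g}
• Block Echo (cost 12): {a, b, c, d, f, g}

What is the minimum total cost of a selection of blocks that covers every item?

Atlas, Bravo together cover every item (Atlas ∪ Bravo = {a, b, c, d, e, f, g}); total cost 9 + 10 = 19.
No covering selection has total cost below 19.

19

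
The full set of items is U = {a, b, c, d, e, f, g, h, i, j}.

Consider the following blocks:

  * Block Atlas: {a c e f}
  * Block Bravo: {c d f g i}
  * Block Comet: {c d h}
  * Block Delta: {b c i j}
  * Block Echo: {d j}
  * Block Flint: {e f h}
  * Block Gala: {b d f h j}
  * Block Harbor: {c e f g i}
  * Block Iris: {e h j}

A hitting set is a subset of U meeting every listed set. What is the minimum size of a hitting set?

Take T = {b, d, e}. Each listed block contains at least one of these, so T is a hitting set of size 3.
No choice of 2 items meets every block, so 3 is the minimum.

3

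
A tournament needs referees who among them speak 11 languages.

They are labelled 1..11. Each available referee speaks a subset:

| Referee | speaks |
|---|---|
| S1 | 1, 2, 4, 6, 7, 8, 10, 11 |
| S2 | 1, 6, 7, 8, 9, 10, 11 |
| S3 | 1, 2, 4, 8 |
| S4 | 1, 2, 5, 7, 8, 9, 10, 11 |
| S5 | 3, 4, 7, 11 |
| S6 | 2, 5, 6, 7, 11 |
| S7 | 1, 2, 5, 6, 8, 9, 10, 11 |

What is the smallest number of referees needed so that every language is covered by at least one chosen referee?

2

S5 and S7 together: S5 ∪ S7 = {1, 2, 3, 4, 5, 6, 7, 8, 9, 10, 11} — every language is covered.
No single referee has all 11 languages (the largest, S1, has 8), so 2 is optimal.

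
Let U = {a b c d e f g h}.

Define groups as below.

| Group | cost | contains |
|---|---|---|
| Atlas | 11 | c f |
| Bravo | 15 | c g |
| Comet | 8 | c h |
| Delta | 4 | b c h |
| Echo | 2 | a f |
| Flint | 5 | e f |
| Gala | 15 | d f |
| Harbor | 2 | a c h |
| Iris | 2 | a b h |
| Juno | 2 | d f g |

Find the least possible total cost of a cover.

Flint, Harbor, Iris, Juno together cover every element (Flint ∪ Harbor ∪ Iris ∪ Juno = {a, b, c, d, e, f, g, h}); total cost 5 + 2 + 2 + 2 = 11.
No covering selection has total cost below 11.

11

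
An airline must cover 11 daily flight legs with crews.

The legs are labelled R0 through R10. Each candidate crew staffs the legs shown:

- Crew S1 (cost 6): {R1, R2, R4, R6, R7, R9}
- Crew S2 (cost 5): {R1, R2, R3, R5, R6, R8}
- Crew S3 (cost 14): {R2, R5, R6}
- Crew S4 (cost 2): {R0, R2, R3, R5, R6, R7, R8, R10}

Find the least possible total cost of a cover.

S1, S4 together cover every leg (S1 ∪ S4 = {R0, R1, R2, R3, R4, R5, R6, R7, R8, R9, R10}); total cost 6 + 2 = 8.
No covering selection has total cost below 8.

8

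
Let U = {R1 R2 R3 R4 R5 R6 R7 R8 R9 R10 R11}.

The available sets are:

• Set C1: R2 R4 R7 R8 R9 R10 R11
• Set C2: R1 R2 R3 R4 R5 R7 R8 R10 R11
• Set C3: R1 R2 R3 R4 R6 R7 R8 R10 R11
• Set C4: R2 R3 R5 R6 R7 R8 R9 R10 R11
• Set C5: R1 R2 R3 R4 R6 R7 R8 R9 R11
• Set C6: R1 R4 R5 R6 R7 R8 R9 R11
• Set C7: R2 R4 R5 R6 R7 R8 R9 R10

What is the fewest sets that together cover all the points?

C3 and C6 together: C3 ∪ C6 = {R1, R2, R3, R4, R5, R6, R7, R8, R9, R10, R11} — every point is covered.
No single set has all 11 points (the largest, C2, has 9), so 2 is optimal.

2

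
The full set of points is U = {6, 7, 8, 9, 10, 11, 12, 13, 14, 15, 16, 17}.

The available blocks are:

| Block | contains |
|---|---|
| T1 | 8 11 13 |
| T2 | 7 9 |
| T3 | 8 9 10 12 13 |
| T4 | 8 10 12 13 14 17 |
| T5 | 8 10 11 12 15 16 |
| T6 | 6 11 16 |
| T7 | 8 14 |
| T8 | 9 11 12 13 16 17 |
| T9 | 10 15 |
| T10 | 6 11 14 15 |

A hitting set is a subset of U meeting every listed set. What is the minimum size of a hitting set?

Take H = {6, 8, 9, 15}. Each listed block contains at least one of these, so H is a hitting set of size 4.
The blocks T2, T6, T7, T9 are pairwise disjoint, so any hitting set needs a separate point for each — at least 4. Hence 4 is optimal.

4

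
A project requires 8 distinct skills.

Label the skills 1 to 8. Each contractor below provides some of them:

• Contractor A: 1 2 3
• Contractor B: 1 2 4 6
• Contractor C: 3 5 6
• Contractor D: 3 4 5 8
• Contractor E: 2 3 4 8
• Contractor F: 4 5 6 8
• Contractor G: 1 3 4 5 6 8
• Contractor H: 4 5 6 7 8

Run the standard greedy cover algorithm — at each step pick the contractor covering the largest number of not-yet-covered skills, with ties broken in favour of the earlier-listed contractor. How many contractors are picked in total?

3

Greedy: pick G (covers 6 new) → pick A (covers 1 new) → pick H (covers 1 new). Total picks: 3.
(The true minimum cover uses only 2 contractors, so greedy is not optimal here.)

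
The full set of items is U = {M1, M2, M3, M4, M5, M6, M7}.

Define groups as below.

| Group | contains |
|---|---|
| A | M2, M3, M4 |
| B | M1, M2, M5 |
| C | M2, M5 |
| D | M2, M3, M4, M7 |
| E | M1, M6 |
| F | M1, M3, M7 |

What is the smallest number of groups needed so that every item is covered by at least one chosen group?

Take {C, D, E}. Their union is {M1, M2, M3, M4, M5, M6, M7}, which is all 7 items.
Only E contains M6, so E is forced; the remaining 5 items need at least 2 more groups (each remaining group adds at most 4) — so at least 3 groups are needed, and 3 is optimal.

3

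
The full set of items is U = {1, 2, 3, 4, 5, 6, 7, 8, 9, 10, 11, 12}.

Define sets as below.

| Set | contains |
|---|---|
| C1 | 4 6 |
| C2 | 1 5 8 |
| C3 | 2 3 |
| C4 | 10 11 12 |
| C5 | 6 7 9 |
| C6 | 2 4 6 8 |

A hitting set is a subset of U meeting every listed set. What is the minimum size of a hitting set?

H = {2, 5, 6, 10} meets every set (each contains at least one member of H), and |H| = 4.
The sets C2, C3, C4, C5 are pairwise disjoint, so any hitting set needs a separate item for each — at least 4. Hence 4 is optimal.

4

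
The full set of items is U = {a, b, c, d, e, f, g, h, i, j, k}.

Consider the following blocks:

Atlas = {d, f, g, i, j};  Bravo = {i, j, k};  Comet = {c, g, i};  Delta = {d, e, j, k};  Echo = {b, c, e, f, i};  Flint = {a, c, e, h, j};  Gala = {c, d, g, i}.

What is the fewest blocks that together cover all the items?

4

Delta and Echo and Flint and Gala together: Delta ∪ Echo ∪ Flint ∪ Gala = {a, b, c, d, e, f, g, h, i, j, k} — every item is covered.
No 3 of the 7 blocks cover everything (all 35 combinations miss at least one item), so 4 is optimal.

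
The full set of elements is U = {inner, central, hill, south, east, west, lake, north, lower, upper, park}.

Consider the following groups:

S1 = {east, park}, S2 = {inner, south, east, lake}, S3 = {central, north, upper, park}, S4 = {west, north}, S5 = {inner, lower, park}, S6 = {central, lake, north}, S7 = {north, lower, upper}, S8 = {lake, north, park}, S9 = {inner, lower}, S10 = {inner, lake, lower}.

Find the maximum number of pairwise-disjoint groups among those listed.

3

S1, S4, S9 are pairwise disjoint (S1={east,park}; S4={west,north}; S9={inner,lower}).
Every remaining group overlaps one of these, and no 4 of the listed groups are pairwise disjoint, so 3 is the maximum.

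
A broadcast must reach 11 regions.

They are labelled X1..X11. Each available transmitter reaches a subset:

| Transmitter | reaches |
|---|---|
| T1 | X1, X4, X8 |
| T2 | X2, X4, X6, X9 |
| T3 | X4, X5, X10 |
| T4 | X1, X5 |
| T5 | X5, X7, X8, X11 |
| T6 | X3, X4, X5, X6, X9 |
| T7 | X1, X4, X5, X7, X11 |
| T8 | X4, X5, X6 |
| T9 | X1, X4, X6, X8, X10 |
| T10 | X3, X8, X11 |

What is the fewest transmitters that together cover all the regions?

Take {T2, T6, T7, T9}. Their union is {X1, X2, X3, X4, X5, X6, X7, X8, X9, X10, X11}, which is all 11 regions.
No 3 of the 10 transmitters cover everything (all 120 combinations miss at least one region), so 4 is optimal.

4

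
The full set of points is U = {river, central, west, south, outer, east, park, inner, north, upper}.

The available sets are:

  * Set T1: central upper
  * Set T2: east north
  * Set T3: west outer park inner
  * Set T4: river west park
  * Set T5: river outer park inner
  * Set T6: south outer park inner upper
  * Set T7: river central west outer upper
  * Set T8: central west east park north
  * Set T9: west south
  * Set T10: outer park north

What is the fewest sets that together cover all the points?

Take {T5, T6, T8}. Their union is {river, central, west, south, outer, east, park, inner, north, upper}, which is all 10 points.
No 2 of the 10 sets cover everything (all 45 combinations miss at least one point), so 3 is optimal.

3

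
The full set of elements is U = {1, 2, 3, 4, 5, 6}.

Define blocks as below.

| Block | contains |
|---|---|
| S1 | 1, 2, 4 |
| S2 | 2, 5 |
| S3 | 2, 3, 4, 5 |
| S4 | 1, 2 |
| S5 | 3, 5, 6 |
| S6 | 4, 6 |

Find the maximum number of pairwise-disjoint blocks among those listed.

2

S2, S6 are pairwise disjoint (S2={2,5}; S6={4,6}).
Every remaining block overlaps one of these, and no 3 of the listed blocks are pairwise disjoint, so 2 is the maximum.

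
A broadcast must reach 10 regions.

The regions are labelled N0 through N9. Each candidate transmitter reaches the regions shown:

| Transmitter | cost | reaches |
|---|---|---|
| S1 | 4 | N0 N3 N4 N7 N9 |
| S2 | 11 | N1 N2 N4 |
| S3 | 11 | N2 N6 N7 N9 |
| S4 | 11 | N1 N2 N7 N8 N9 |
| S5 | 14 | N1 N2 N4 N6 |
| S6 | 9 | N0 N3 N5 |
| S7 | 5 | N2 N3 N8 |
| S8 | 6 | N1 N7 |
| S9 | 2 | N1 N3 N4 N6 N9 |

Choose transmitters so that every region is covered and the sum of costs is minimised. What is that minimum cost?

S1, S6, S7, S9 together cover every region (S1 ∪ S6 ∪ S7 ∪ S9 = {N0, N1, N2, N3, N4, N5, N6, N7, N8, N9}); total cost 4 + 9 + 5 + 2 = 20.
No covering selection has total cost below 20.

20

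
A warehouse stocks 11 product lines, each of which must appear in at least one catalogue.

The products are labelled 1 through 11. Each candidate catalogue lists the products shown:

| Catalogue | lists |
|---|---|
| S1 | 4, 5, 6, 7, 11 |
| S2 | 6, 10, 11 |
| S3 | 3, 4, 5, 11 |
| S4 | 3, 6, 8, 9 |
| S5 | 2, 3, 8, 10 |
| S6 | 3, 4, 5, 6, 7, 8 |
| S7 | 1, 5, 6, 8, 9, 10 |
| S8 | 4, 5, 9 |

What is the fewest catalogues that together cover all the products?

S1 and S5 and S7 together: S1 ∪ S5 ∪ S7 = {1, 2, 3, 4, 5, 6, 7, 8, 9, 10, 11} — every product is covered.
Only S7 contains 1, so S7 is forced; the remaining 5 products need at least 2 more catalogues (each remaining catalogue adds at most 3) — so at least 3 catalogues are needed, and 3 is optimal.

3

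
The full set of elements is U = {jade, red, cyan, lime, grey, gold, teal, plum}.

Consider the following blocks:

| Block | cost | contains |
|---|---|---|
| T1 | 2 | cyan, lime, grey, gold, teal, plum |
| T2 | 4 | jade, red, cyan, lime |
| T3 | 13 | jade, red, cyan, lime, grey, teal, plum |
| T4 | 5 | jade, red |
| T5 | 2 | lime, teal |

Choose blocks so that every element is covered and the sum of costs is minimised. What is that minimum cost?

6

T1, T2 together cover every element (T1 ∪ T2 = {jade, red, cyan, lime, grey, gold, teal, plum}); total cost 2 + 4 = 6.
No covering selection has total cost below 6.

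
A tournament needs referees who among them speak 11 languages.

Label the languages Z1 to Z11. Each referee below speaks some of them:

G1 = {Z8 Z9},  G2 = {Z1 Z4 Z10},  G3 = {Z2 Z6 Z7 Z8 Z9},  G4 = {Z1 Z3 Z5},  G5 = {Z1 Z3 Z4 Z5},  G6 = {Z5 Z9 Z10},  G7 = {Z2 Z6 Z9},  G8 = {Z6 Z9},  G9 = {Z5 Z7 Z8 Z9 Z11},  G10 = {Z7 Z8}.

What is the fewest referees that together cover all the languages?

4

Take {G2, G3, G4, G9}. Their union is {Z1, Z2, Z3, Z4, Z5, Z6, Z7, Z8, Z9, Z10, Z11}, which is all 11 languages.
No 3 of the 10 referees cover everything (all 120 combinations miss at least one language), so 4 is optimal.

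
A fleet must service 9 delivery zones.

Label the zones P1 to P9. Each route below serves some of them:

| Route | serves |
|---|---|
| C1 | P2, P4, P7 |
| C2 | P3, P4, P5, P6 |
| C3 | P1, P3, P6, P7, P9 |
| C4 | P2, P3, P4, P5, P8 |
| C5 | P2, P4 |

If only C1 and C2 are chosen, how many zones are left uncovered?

3

Union of C1, C2 = {P2, P3, P4, P5, P6, P7}.
Not covered: P1, P8, P9 — 3 zones.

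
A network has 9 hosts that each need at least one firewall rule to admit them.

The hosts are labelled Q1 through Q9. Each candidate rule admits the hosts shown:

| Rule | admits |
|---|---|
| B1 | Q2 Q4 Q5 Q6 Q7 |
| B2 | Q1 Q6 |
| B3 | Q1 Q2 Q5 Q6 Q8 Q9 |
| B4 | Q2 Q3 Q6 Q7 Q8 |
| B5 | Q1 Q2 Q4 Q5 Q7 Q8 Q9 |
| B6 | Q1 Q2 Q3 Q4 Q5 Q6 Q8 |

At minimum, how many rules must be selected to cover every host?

2

Take {B5, B6}. Their union is {Q1, Q2, Q3, Q4, Q5, Q6, Q7, Q8, Q9}, which is all 9 hosts.
No single rule has all 9 hosts (the largest, B5, has 7), so 2 is optimal.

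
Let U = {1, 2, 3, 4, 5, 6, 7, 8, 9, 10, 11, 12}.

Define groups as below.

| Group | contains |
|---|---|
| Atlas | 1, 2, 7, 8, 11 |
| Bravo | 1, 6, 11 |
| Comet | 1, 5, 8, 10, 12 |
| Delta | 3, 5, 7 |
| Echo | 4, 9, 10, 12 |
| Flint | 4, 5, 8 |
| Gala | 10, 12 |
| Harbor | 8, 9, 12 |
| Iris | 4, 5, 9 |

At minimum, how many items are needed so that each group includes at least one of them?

3

The 3 items {5, 11, 12} hit every group.
The groups Bravo, Delta, Harbor are pairwise disjoint, so any hitting set needs a separate item for each — at least 3. Hence 3 is optimal.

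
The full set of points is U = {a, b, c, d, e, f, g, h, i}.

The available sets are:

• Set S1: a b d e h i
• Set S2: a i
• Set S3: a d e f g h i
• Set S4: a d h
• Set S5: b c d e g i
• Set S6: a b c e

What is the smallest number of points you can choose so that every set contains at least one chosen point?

2

The 2 points {a, d} hit every set.
No single point lies in every set, so at least 2 are needed and 2 is optimal.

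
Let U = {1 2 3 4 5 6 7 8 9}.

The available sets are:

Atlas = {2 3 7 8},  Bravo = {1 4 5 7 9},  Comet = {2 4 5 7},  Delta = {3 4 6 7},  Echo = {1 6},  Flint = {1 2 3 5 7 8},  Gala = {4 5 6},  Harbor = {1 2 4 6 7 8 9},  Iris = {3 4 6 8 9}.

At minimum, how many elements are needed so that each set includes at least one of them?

2

Take H = {6, 7}. Each listed set contains at least one of these, so H is a hitting set of size 2.
The sets Comet, Echo are pairwise disjoint, so any hitting set needs a separate element for each — at least 2. Hence 2 is optimal.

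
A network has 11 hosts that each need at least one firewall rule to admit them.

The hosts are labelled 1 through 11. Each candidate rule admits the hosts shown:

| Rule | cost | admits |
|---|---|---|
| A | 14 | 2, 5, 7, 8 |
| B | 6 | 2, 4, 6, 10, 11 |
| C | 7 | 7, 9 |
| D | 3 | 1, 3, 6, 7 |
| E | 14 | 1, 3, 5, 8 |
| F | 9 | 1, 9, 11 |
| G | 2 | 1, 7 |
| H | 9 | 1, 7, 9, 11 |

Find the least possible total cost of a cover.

27

B, C, E together cover every host (B ∪ C ∪ E = {1, 2, 3, 4, 5, 6, 7, 8, 9, 10, 11}); total cost 6 + 7 + 14 = 27.
The greedy pick D, B, A, C costs 30; no covering selection beats 27.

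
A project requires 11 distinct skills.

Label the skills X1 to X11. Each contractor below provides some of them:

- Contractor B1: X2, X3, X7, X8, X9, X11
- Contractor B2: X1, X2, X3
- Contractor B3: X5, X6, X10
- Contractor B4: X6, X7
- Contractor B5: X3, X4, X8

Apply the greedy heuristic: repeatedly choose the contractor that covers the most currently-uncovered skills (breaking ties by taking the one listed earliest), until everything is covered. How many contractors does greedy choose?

4

Greedy: pick B1 (covers 6 new) → pick B3 (covers 3 new) → pick B2 (covers 1 new) → pick B5 (covers 1 new). Total picks: 4.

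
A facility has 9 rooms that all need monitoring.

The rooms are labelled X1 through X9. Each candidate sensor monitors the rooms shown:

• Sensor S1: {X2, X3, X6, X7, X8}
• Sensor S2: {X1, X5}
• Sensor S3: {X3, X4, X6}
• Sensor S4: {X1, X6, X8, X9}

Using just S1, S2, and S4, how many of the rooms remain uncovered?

Union of S1, S2, S4 = {X1, X2, X3, X5, X6, X7, X8, X9}.
Not covered: X4 — 1 room.

1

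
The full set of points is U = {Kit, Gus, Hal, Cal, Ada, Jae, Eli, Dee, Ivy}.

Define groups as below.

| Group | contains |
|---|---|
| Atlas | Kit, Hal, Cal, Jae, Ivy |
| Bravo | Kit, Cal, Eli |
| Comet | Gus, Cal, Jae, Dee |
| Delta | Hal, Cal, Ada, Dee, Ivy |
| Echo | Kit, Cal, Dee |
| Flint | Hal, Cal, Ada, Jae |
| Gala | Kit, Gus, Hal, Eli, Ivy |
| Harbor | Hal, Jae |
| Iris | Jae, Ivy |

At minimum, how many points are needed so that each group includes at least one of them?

3

Take H = {Kit, Cal, Jae}. Each listed group contains at least one of these, so H is a hitting set of size 3.
No choice of 2 points meets every group, so 3 is the minimum.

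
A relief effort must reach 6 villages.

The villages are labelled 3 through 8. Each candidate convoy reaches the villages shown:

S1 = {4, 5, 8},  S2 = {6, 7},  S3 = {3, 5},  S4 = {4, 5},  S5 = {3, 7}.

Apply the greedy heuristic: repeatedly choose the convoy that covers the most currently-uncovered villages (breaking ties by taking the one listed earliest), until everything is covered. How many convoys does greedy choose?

3

Greedy: pick S1 (covers 3 new) → pick S2 (covers 2 new) → pick S3 (covers 1 new). Total picks: 3.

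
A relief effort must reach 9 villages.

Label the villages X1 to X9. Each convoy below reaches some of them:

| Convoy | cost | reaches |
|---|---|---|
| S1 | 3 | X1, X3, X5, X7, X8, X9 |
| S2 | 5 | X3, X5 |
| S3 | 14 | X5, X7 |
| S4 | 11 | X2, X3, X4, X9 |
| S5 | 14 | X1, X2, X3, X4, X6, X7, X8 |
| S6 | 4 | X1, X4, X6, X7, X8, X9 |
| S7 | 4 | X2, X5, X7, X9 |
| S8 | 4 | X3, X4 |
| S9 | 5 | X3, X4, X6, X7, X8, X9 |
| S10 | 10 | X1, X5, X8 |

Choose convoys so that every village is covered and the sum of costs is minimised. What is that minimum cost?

11

S1, S6, S7 together cover every village (S1 ∪ S6 ∪ S7 = {X1, X2, X3, X4, X5, X6, X7, X8, X9}); total cost 3 + 4 + 4 = 11.
No covering selection has total cost below 11.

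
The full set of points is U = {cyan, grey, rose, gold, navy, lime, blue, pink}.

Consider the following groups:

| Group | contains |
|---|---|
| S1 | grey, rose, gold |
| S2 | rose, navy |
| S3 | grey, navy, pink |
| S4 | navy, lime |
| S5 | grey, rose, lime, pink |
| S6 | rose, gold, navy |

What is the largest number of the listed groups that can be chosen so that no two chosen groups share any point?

S1, S4 are pairwise disjoint (S1={grey,rose,gold}; S4={navy,lime}).
Every remaining group overlaps one of these, and no 3 of the listed groups are pairwise disjoint, so 2 is the maximum.

2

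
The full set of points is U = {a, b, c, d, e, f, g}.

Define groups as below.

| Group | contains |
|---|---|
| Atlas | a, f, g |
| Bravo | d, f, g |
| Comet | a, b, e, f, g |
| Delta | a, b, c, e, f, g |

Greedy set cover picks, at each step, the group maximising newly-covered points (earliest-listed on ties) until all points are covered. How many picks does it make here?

Greedy: pick Delta (covers 6 new) → pick Bravo (covers 1 new). Total picks: 2.

2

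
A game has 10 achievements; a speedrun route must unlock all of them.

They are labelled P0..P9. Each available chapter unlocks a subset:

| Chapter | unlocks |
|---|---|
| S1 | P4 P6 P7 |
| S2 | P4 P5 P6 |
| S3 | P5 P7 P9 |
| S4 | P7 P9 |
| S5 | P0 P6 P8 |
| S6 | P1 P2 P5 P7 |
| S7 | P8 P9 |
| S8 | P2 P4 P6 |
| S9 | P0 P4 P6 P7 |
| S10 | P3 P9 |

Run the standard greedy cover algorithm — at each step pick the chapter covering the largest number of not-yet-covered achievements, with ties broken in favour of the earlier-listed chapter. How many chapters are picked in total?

Greedy: pick S6 (covers 4 new) → pick S5 (covers 3 new) → pick S10 (covers 2 new) → pick S1 (covers 1 new). Total picks: 4.

4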